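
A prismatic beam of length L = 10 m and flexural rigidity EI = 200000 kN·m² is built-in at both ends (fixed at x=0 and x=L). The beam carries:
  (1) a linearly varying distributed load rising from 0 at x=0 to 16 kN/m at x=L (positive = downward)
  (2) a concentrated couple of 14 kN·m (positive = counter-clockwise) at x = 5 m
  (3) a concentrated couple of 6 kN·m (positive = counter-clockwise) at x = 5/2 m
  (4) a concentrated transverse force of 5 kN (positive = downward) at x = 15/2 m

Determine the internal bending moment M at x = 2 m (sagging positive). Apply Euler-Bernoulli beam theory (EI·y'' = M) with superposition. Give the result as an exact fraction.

Load 1 — triangular load w₀=16 kN/m (0→w₀ over full span):
  M_1 = 3w₀Lx/20 - w₀L²/30 - w₀x³/(6L) = 3·16·10·2/20 - 16·10²/30 - 16·2³/(6·10) = -112/15 kN·m
Load 2 — applied couple M₀=14 kN·m at a=5 m (b=L-a=5):
  M_2 = R_Ax - M_A  [x≤a] with R_A=21/10, M_A=7/2 = (21/10)·2 - (7/2) = 7/10 kN·m
Load 3 — applied couple M₀=6 kN·m at a=5/2 m (b=L-a=15/2):
  M_3 = R_Ax - M_A  [x≤a] with R_A=27/40, M_A=-9/8 = (27/40)·2 - (-9/8) = 99/40 kN·m
Load 4 — point force P=5 kN at a=15/2 m (b=L-a=5/2):
  M_4 = Pb²(3a+b)x/L³ - Pab²/L²  [x≤a] = 5·(5/2)²·(3·(15/2)+(5/2))·2/10³ - 5·(15/2)·(5/2)²/10² = -25/32 kN·m
Superposition: M = Σ M_i = -487/96 kN·m ≈ -5.072917 kN·m

M(2) = -487/96 kN·m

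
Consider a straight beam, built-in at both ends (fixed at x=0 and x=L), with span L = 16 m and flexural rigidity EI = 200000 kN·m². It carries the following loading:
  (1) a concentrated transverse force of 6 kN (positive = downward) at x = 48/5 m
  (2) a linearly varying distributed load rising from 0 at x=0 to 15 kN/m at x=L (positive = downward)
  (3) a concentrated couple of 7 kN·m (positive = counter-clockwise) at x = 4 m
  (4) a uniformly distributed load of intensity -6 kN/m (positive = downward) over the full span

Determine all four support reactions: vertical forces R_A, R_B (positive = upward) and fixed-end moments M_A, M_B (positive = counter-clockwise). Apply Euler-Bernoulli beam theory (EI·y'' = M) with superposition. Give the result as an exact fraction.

Load 1 — point force P=6 kN at a=48/5 m (b=L-a=32/5):
  R_A = Pb²(3a+b)/L³ = 6·(32/5)²·(3·(48/5)+(32/5))/16³ = 264/125 kN
  M_A = Pab²/L² = 6·(48/5)·(32/5)²/16² = 1152/125 kN·m
  R_B = Pa²(a+3b)/L³ = 6·(48/5)²·((48/5)+3·(32/5))/16³ = 486/125 kN
  M_B = -Pa²b/L² = -6·(48/5)²·(32/5)/16² = -1728/125 kN·m
Load 2 — triangular load w₀=15 kN/m (0→w₀ over full span):
  R_A = 3w₀L/20 = 3·15·16/20 = 36 kN
  M_A = w₀L²/30 = 15·16²/30 = 128 kN·m
  R_B = 7w₀L/20 = 7·15·16/20 = 84 kN
  M_B = -w₀L²/20 = -15·16²/20 = -192 kN·m
Load 3 — applied couple M₀=7 kN·m at a=4 m (b=L-a=12):
  R_A = 6M₀ab/L³ = 6·7·4·12/16³ = 63/128 kN
  M_A = M₀b(2a-b)/L² = 7·12·(2·4-12)/16² = -21/16 kN·m
  R_B = -6M₀ab/L³ = -6·7·4·12/16³ = -63/128 kN
  M_B = M₀a(2b-a)/L² = 7·4·(2·12-4)/16² = 35/16 kN·m
Load 4 — uniform load w=-6 kN/m over full span:
  R_A = wL/2 = (-6)·16/2 = -48 kN
  M_A = wL²/12 = (-6)·16²/12 = -128 kN·m
  R_B = wL/2 = (-6)·16/2 = -48 kN
  M_B = -wL²/12 = -(-6)·16²/12 = 128 kN·m
Superposition: R_A = -150333/16000 kN, M_A = 15807/2000 kN·m, R_B = 630333/16000 kN, M_B = -151273/2000 kN·m

R_A = -150333/16000 kN, M_A = 15807/2000 kN·m, R_B = 630333/16000 kN, M_B = -151273/2000 kN·m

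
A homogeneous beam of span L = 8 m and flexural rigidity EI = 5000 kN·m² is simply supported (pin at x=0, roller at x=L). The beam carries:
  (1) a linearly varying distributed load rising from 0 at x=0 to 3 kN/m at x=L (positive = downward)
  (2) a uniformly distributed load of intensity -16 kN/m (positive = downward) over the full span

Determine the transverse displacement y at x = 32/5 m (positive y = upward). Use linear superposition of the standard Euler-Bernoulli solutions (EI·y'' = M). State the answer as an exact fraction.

y(32/5) = 2676992/29296875 m

Load 1 — triangular load w₀=3 kN/m (0→w₀ over full span):
  y_1 = -w₀x(7L⁴-10L²x²+3x⁴)/(360LEI) = -3·(32/5)·(7·8⁴-10·8²·(32/5)²+3·(32/5)⁴)/(360·8·5000) = -97536/9765625 m
Load 2 — uniform load w=-16 kN/m over full span:
  y_2 = -wx(L³-2Lx²+x³)/(24EI) = -(-16)·(32/5)·(8³-2·8·(32/5)²+(32/5)³)/(24·5000) = 118784/1171875 m
Superposition: y = Σ y_i = 2676992/29296875 m ≈ 0.091375 m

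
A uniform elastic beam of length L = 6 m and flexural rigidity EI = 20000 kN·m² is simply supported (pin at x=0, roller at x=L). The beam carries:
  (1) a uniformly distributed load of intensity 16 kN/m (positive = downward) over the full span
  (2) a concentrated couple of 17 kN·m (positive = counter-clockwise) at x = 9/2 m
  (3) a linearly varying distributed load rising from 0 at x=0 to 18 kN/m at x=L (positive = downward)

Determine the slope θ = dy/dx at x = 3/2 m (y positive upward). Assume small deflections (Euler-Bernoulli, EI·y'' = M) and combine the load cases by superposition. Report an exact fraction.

θ(3/2) = -105989/12800000 rad

Load 1 — uniform load w=16 kN/m over full span:
  θ_1 = -w(L³-6Lx²+4x³)/(24EI) = -16·(6³-6·6·(3/2)²+4·(3/2)³)/(24·20000) = -99/20000 rad
Load 2 — applied couple M₀=17 kN·m at a=9/2 m (b=L-a=3/2):
  θ_2 = (M₀x²/(2L)+C₁)/EI  [x≤a] with C₁=M₀(3b²-L²)/(6L)=-221/16 = (17·(3/2)²/(2·6)+(-221/16))/20000 = -17/32000 rad
Load 3 — triangular load w₀=18 kN/m (0→w₀ over full span):
  θ_3 = -w₀(7L⁴-30L²x²+15x⁴)/(360LEI) = -18·(7·6⁴-30·6²·(3/2)²+15·(3/2)⁴)/(360·6·20000) = -35829/12800000 rad
Superposition: θ = Σ θ_i = -105989/12800000 rad ≈ -0.008280 rad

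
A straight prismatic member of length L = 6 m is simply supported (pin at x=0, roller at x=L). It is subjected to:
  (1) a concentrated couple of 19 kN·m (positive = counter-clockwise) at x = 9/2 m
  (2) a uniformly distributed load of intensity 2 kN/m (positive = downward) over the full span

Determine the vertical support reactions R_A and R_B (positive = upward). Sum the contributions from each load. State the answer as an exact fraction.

Load 1 — applied couple M₀=19 kN·m at a=9/2 m (b=L-a=3/2):
  R_A = M₀/L = 19/6 kN
  R_B = -M₀/L = -19/6 kN
Load 2 — uniform load w=2 kN/m over full span:
  R_A = wL/2 = 2·6/2 = 6 kN
  R_B = wL/2 = 2·6/2 = 6 kN
Superposition: R_A = 55/6 kN, R_B = 17/6 kN

R_A = 55/6 kN, R_B = 17/6 kN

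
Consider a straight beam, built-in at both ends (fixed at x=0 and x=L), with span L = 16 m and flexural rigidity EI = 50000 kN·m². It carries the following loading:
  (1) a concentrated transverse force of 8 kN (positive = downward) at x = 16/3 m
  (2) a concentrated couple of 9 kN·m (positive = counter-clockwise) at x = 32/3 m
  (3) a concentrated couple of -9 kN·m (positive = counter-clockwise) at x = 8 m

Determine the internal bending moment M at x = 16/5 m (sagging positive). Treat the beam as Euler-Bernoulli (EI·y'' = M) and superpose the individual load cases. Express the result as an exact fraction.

M(16/5) = -21/20 kN·m

Load 1 — point force P=8 kN at a=16/3 m (b=L-a=32/3):
  M_1 = Pb²(3a+b)x/L³ - Pab²/L²  [x≤a] = 8·(32/3)²·(3·(16/3)+(32/3))·(16/5)/16³ - 8·(16/3)·(32/3)²/16² = 0 kN·m
Load 2 — applied couple M₀=9 kN·m at a=32/3 m (b=L-a=16/3):
  M_2 = R_Ax - M_A  [x≤a] with R_A=3/4, M_A=3 = (3/4)·(16/5) - 3 = -3/5 kN·m
Load 3 — applied couple M₀=-9 kN·m at a=8 m (b=L-a=8):
  M_3 = R_Ax - M_A  [x≤a] with R_A=-27/32, M_A=-9/4 = (-27/32)·(16/5) - (-9/4) = -9/20 kN·m
Superposition: M = Σ M_i = -21/20 kN·m ≈ -1.050000 kN·m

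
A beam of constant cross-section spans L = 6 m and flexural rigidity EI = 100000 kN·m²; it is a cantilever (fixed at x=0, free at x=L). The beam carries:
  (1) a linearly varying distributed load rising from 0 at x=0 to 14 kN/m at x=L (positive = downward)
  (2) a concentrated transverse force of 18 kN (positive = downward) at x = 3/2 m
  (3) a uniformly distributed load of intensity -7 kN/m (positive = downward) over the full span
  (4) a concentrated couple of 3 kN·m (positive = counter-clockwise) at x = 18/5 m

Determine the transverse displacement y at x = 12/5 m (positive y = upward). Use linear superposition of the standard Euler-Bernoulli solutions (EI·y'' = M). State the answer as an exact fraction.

y(12/5) = -17833311/12500000000 m

Load 1 — triangular load w₀=14 kN/m (0→w₀ over full span):
  y_1 = (w₀Lx³/12-w₀L²x²/6-w₀x⁵/(120L))/EI = (14·6·(12/5)³/12-14·6²·(12/5)²/6-14·(12/5)⁵/(120·6))/100000 = -189756/48828125 m
Load 2 — point force P=18 kN at a=3/2 m (b=L-a=9/2):
  y_2 = -Pa²(3x-a)/(6EI)  [x>a] = -18·(3/2)²·(3·(12/5)-(3/2))/(6·100000) = -1539/4000000 m
Load 3 — uniform load w=-7 kN/m over full span:
  y_3 = -wx²(x²-4Lx+6L²)/(24EI) = -(-7)·(12/5)²·((12/5)²-4·6·(12/5)+6·6²)/(24·100000) = 10773/3906250 m
Load 4 — applied couple M₀=3 kN·m at a=18/5 m (b=L-a=12/5):
  y_4 = M₀x²/(2EI)  [x≤a] = 3·(12/5)²/(2·100000) = 27/312500 m
Superposition: y = Σ y_i = -17833311/12500000000 m ≈ -0.001427 m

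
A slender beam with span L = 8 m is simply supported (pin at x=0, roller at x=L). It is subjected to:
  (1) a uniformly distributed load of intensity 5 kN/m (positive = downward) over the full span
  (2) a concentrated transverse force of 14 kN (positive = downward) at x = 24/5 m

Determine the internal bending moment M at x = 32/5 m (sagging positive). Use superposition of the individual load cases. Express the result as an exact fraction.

Load 1 — uniform load w=5 kN/m over full span:
  M_1 = wx(L-x)/2 = 5·(32/5)·(8-(32/5))/2 = 128/5 kN·m
Load 2 — point force P=14 kN at a=24/5 m (b=L-a=16/5):
  M_2 = Pa(L-x)/L  [x>a] = 14·(24/5)·(8-(32/5))/8 = 336/25 kN·m
Superposition: M = Σ M_i = 976/25 kN·m ≈ 39.040000 kN·m

M(32/5) = 976/25 kN·m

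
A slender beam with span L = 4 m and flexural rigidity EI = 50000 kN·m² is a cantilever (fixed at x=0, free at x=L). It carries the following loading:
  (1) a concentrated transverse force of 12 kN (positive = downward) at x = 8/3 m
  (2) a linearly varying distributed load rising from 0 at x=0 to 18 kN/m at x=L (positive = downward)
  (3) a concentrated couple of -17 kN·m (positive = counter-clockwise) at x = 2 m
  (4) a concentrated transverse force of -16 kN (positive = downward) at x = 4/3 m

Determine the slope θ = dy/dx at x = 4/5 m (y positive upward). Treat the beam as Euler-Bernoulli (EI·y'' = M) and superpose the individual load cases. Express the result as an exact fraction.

θ(4/5) = -41611/23437500 rad

Load 1 — point force P=12 kN at a=8/3 m (b=L-a=4/3):
  θ_1 = -Px(2a-x)/(2EI)  [x≤a] = -12·(4/5)·(2·(8/3)-(4/5))/(2·50000) = -34/78125 rad
Load 2 — triangular load w₀=18 kN/m (0→w₀ over full span):
  θ_2 = (w₀Lx²/4-w₀L²x/3-w₀x⁴/(24L))/EI = (18·4·(4/5)²/4-18·4²·(4/5)/3-18·(4/5)⁴/(24·4))/50000 = -2553/1953125 rad
Load 3 — applied couple M₀=-17 kN·m at a=2 m (b=L-a=2):
  θ_3 = M₀x/EI  [x≤a] = (-17)·(4/5)/50000 = -17/62500 rad
Load 4 — point force P=-16 kN at a=4/3 m (b=L-a=8/3):
  θ_4 = -Px(2a-x)/(2EI)  [x≤a] = -(-16)·(4/5)·(2·(4/3)-(4/5))/(2·50000) = 56/234375 rad
Superposition: θ = Σ θ_i = -41611/23437500 rad ≈ -0.001775 rad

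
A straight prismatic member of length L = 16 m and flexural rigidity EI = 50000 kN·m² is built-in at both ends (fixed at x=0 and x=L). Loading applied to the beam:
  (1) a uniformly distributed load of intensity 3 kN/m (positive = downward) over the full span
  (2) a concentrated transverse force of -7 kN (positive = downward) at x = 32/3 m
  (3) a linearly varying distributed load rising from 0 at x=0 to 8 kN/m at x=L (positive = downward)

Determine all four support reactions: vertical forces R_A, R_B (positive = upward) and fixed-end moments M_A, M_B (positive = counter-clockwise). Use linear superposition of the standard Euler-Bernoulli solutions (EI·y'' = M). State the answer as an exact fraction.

Load 1 — uniform load w=3 kN/m over full span:
  R_A = wL/2 = 3·16/2 = 24 kN
  M_A = wL²/12 = 3·16²/12 = 64 kN·m
  R_B = wL/2 = 3·16/2 = 24 kN
  M_B = -wL²/12 = -3·16²/12 = -64 kN·m
Load 2 — point force P=-7 kN at a=32/3 m (b=L-a=16/3):
  R_A = Pb²(3a+b)/L³ = (-7)·(16/3)²·(3·(32/3)+(16/3))/16³ = -49/27 kN
  M_A = Pab²/L² = (-7)·(32/3)·(16/3)²/16² = -224/27 kN·m
  R_B = Pa²(a+3b)/L³ = (-7)·(32/3)²·((32/3)+3·(16/3))/16³ = -140/27 kN
  M_B = -Pa²b/L² = -(-7)·(32/3)²·(16/3)/16² = 448/27 kN·m
Load 3 — triangular load w₀=8 kN/m (0→w₀ over full span):
  R_A = 3w₀L/20 = 3·8·16/20 = 96/5 kN
  M_A = w₀L²/30 = 8·16²/30 = 1024/15 kN·m
  R_B = 7w₀L/20 = 7·8·16/20 = 224/5 kN
  M_B = -w₀L²/20 = -8·16²/20 = -512/5 kN·m
Superposition: R_A = 5587/135 kN, M_A = 16736/135 kN·m, R_B = 8588/135 kN, M_B = -20224/135 kN·m

R_A = 5587/135 kN, M_A = 16736/135 kN·m, R_B = 8588/135 kN, M_B = -20224/135 kN·m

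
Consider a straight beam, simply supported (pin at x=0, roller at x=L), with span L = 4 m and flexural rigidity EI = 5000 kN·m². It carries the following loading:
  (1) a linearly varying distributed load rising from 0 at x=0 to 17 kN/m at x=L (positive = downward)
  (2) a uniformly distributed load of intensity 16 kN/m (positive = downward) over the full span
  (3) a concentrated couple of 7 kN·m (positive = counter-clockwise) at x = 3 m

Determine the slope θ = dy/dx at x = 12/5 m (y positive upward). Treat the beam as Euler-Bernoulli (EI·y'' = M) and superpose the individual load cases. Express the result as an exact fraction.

Load 1 — triangular load w₀=17 kN/m (0→w₀ over full span):
  θ_1 = -w₀(7L⁴-30L²x²+15x⁴)/(360LEI) = -17·(7·4⁴-30·4²·(12/5)²+15·(12/5)⁴)/(360·4·5000) = 3944/3515625 rad
Load 2 — uniform load w=16 kN/m over full span:
  θ_2 = -w(L³-6Lx²+4x³)/(24EI) = -16·(4³-6·4·(12/5)²+4·(12/5)³)/(24·5000) = 592/234375 rad
Load 3 — applied couple M₀=7 kN·m at a=3 m (b=L-a=1):
  θ_3 = (M₀x²/(2L)+C₁)/EI  [x≤a] with C₁=M₀(3b²-L²)/(6L)=-91/24 = (7·(12/5)²/(2·4)+(-91/24))/5000 = 749/3000000 rad
Superposition: θ = Σ θ_i = 876911/225000000 rad ≈ 0.003897 rad

θ(12/5) = 876911/225000000 rad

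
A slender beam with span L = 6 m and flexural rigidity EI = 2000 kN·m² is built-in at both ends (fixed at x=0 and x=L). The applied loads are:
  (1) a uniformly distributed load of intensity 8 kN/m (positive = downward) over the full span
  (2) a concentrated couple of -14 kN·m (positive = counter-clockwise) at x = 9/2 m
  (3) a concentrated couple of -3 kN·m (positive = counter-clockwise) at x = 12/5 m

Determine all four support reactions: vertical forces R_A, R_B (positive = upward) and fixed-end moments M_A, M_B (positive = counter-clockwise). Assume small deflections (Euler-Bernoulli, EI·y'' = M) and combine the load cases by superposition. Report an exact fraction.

Load 1 — uniform load w=8 kN/m over full span:
  R_A = wL/2 = 8·6/2 = 24 kN
  M_A = wL²/12 = 8·6²/12 = 24 kN·m
  R_B = wL/2 = 8·6/2 = 24 kN
  M_B = -wL²/12 = -8·6²/12 = -24 kN·m
Load 2 — applied couple M₀=-14 kN·m at a=9/2 m (b=L-a=3/2):
  R_A = 6M₀ab/L³ = 6·(-14)·(9/2)·(3/2)/6³ = -21/8 kN
  M_A = M₀b(2a-b)/L² = (-14)·(3/2)·(2·(9/2)-(3/2))/6² = -35/8 kN·m
  R_B = -6M₀ab/L³ = -6·(-14)·(9/2)·(3/2)/6³ = 21/8 kN
  M_B = M₀a(2b-a)/L² = (-14)·(9/2)·(2·(3/2)-(9/2))/6² = 21/8 kN·m
Load 3 — applied couple M₀=-3 kN·m at a=12/5 m (b=L-a=18/5):
  R_A = 6M₀ab/L³ = 6·(-3)·(12/5)·(18/5)/6³ = -18/25 kN
  M_A = M₀b(2a-b)/L² = (-3)·(18/5)·(2·(12/5)-(18/5))/6² = -9/25 kN·m
  R_B = -6M₀ab/L³ = -6·(-3)·(12/5)·(18/5)/6³ = 18/25 kN
  M_B = M₀a(2b-a)/L² = (-3)·(12/5)·(2·(18/5)-(12/5))/6² = -24/25 kN·m
Superposition: R_A = 4131/200 kN, M_A = 3853/200 kN·m, R_B = 5469/200 kN, M_B = -4467/200 kN·m

R_A = 4131/200 kN, M_A = 3853/200 kN·m, R_B = 5469/200 kN, M_B = -4467/200 kN·m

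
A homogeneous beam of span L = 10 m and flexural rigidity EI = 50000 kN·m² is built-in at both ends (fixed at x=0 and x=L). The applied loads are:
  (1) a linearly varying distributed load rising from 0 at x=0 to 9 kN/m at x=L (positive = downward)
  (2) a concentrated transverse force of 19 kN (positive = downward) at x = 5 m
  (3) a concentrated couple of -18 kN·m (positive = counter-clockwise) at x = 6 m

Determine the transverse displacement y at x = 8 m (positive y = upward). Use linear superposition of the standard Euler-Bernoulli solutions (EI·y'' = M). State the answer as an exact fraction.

Load 1 — triangular load w₀=9 kN/m (0→w₀ over full span):
  y_1 = -w₀x²(L-x)²(x+2L)/(120LEI) = -9·8²·(10-8)²·(8+2·10)/(120·10·50000) = -84/78125 m
Load 2 — point force P=19 kN at a=5 m (b=L-a=5):
  y_2 = -Pa²(L-x)²(3bL-(3b+a)(L-x))/(6L³EI)  [x>a] = -19·5²·(10-8)²·(3·5·10-(3·5+5)·(10-8))/(6·10³·50000) = -209/300000 m
Load 3 — applied couple M₀=-18 kN·m at a=6 m (b=L-a=4):
  y_3 = (R_Ax³/6 - M_Ax²/2 - M₀(x-a)²/2)/EI  [x>a] with R_A=-324/125, M_A=-144/25 = ((-324/125)·8³/6 - (-144/25)·8²/2 - (-18)·(8-6)²/2)/50000 = -27/1562500 m
Superposition: y = Σ y_i = -67093/37500000 m ≈ -0.001789 m

y(8) = -67093/37500000 m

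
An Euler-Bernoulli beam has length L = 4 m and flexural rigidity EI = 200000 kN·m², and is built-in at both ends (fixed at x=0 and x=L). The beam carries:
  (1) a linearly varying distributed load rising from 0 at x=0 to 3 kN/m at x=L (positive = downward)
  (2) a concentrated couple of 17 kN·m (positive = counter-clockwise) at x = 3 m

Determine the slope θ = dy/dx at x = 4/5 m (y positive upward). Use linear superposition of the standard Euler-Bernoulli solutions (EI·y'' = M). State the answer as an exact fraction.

Load 1 — triangular load w₀=3 kN/m (0→w₀ over full span):
  θ_1 = -w₀(2x(L-x)(L-2x)(x+2L)+x²(L-x)²)/(120LEI) = -3·(2·(4/5)·(4-(4/5))·(4-2·(4/5))·((4/5)+2·4)+(4/5)²·(4-(4/5))²)/(120·4·200000) = -7/1953125 rad
Load 2 — applied couple M₀=17 kN·m at a=3 m (b=L-a=1):
  θ_2 = (R_Ax²/2 - M_Ax)/EI  [x≤a] with R_A=153/32, M_A=85/16 = ((153/32)·(4/5)²/2 - (85/16)·(4/5))/200000 = -17/1250000 rad
Superposition: θ = Σ θ_i = -537/31250000 rad ≈ -0.000017 rad

θ(4/5) = -537/31250000 rad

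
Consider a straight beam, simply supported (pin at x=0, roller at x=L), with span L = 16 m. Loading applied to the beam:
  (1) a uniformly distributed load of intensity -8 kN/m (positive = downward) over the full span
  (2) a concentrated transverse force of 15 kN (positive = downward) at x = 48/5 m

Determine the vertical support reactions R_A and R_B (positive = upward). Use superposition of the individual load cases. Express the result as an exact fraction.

Load 1 — uniform load w=-8 kN/m over full span:
  R_A = wL/2 = (-8)·16/2 = -64 kN
  R_B = wL/2 = (-8)·16/2 = -64 kN
Load 2 — point force P=15 kN at a=48/5 m (b=L-a=32/5):
  R_A = Pb/L = 15·(32/5)/16 = 6 kN
  R_B = Pa/L = 15·(48/5)/16 = 9 kN
Superposition: R_A = -58 kN, R_B = -55 kN

R_A = -58 kN, R_B = -55 kN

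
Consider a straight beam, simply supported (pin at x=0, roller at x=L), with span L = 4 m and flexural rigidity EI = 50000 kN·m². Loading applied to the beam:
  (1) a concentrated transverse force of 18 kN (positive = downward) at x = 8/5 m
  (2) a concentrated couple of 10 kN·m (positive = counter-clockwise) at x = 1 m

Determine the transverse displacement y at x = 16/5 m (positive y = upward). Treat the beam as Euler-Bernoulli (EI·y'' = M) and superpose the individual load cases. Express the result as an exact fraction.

y(16/5) = -1021/6250000 m

Load 1 — point force P=18 kN at a=8/5 m (b=L-a=12/5):
  y_1 = -Pa(L-x)(2Lx-a²-x²)/(6LEI)  [x>a] = -18·(8/5)·(4-(16/5))·(2·4·(16/5)-(8/5)²-(16/5)²)/(6·4·50000) = -96/390625 m
Load 2 — applied couple M₀=10 kN·m at a=1 m (b=L-a=3):
  y_2 = (M₀x³/(6L)-M₀(x-a)²/2+C₁x)/EI  [x>a] with C₁=M₀(3b²-L²)/(6L)=55/12 = (10·(16/5)³/(6·4)-10·((16/5)-1)²/2+(55/12)·(16/5))/50000 = 103/1250000 m
Superposition: y = Σ y_i = -1021/6250000 m ≈ -0.000163 m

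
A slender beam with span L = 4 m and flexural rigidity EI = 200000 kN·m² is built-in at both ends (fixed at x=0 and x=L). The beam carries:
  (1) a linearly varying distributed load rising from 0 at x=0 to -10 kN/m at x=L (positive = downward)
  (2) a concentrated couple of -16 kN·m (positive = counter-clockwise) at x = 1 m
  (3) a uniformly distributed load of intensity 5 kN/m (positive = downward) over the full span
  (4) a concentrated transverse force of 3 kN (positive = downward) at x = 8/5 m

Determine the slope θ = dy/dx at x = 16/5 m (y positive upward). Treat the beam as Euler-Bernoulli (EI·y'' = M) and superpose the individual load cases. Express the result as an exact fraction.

Load 1 — triangular load w₀=-10 kN/m (0→w₀ over full span):
  θ_1 = -w₀(2x(L-x)(L-2x)(x+2L)+x²(L-x)²)/(120LEI) = -(-10)·(2·(16/5)·(4-(16/5))·(4-2·(16/5))·((16/5)+2·4)+(16/5)²·(4-(16/5))²)/(120·4·200000) = -16/1171875 rad
Load 2 — applied couple M₀=-16 kN·m at a=1 m (b=L-a=3):
  θ_2 = (R_Ax²/2 - M_Ax - M₀(x-a))/EI  [x>a] with R_A=-9/2, M_A=3 = ((-9/2)·(16/5)²/2 - 3·(16/5) - (-16)·((16/5)-1))/200000 = 1/78125 rad
Load 3 — uniform load w=5 kN/m over full span:
  θ_3 = -wx(L-x)(L-2x)/(12EI) = -5·(16/5)·(4-(16/5))·(4-2·(16/5))/(12·200000) = 1/78125 rad
Load 4 — point force P=3 kN at a=8/5 m (b=L-a=12/5):
  θ_4 = Pa²(L-x)(2bL-(3b+a)(L-x))/(2L³EI)  [x>a] = 3·(8/5)²·(4-(16/5))·(2·(12/5)·4-(3·(12/5)+(8/5))·(4-(16/5)))/(2·4³·200000) = 57/19531250 rad
Superposition: θ = Σ θ_i = 871/58593750 rad ≈ 0.000015 rad

θ(16/5) = 871/58593750 rad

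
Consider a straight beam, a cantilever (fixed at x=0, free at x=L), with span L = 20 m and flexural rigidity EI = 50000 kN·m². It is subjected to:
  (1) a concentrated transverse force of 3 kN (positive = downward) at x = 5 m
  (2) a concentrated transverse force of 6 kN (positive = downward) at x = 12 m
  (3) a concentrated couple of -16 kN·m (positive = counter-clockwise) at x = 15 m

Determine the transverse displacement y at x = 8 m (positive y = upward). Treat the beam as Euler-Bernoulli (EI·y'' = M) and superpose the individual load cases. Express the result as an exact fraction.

y(8) = -5083/100000 m

Load 1 — point force P=3 kN at a=5 m (b=L-a=15):
  y_1 = -Pa²(3x-a)/(6EI)  [x>a] = -3·5²·(3·8-5)/(6·50000) = -19/4000 m
Load 2 — point force P=6 kN at a=12 m (b=L-a=8):
  y_2 = -Px²(3a-x)/(6EI)  [x≤a] = -6·8²·(3·12-8)/(6·50000) = -112/3125 m
Load 3 — applied couple M₀=-16 kN·m at a=15 m (b=L-a=5):
  y_3 = M₀x²/(2EI)  [x≤a] = (-16)·8²/(2·50000) = -32/3125 m
Superposition: y = Σ y_i = -5083/100000 m ≈ -0.050830 m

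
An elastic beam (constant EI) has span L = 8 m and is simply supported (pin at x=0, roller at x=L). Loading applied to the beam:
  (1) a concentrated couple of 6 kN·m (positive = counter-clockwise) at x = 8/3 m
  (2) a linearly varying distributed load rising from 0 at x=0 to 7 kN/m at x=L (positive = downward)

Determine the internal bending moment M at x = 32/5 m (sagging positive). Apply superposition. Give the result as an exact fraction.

M(32/5) = 2538/125 kN·m

Load 1 — applied couple M₀=6 kN·m at a=8/3 m (b=L-a=16/3):
  M_1 = M₀x/L - M₀  [x>a] = 6·(32/5)/8 - 6 = -6/5 kN·m
Load 2 — triangular load w₀=7 kN/m (0→w₀ over full span):
  M_2 = w₀Lx/6 - w₀x³/(6L) = 7·8·(32/5)/6 - 7·(32/5)³/(6·8) = 2688/125 kN·m
Superposition: M = Σ M_i = 2538/125 kN·m ≈ 20.304000 kN·m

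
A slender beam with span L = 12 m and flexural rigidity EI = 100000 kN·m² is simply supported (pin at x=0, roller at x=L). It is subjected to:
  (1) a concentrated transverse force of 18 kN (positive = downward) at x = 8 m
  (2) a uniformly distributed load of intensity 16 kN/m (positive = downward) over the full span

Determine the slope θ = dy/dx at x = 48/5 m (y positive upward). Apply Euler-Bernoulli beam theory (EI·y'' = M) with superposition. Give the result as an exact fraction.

Load 1 — point force P=18 kN at a=8 m (b=L-a=4):
  θ_1 = -Pa(2L²-6Lx+3x²+a²)/(6LEI)  [x>a] = -18·8·(2·12²-6·12·(48/5)+3·(48/5)²+8²)/(6·12·100000) = 98/78125 rad
Load 2 — uniform load w=16 kN/m over full span:
  θ_2 = -w(L³-6Lx²+4x³)/(24EI) = -16·(12³-6·12·(48/5)²+4·(48/5)³)/(24·100000) = 3564/390625 rad
Superposition: θ = Σ θ_i = 4054/390625 rad ≈ 0.010378 rad

θ(48/5) = 4054/390625 rad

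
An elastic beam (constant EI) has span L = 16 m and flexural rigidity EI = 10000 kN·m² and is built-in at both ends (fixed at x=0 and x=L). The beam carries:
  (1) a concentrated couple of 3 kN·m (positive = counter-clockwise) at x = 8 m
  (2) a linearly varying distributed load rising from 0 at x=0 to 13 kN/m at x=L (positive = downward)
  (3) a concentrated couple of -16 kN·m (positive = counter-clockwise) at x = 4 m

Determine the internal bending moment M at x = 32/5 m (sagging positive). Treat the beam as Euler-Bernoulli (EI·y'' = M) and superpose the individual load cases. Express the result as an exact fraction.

M(32/5) = 30049/500 kN·m

Load 1 — applied couple M₀=3 kN·m at a=8 m (b=L-a=8):
  M_1 = R_Ax - M_A  [x≤a] with R_A=9/32, M_A=3/4 = (9/32)·(32/5) - (3/4) = 21/20 kN·m
Load 2 — triangular load w₀=13 kN/m (0→w₀ over full span):
  M_2 = 3w₀Lx/20 - w₀L²/30 - w₀x³/(6L) = 3·13·16·(32/5)/20 - 13·16²/30 - 13·(32/5)³/(6·16) = 6656/125 kN·m
Load 3 — applied couple M₀=-16 kN·m at a=4 m (b=L-a=12):
  M_3 = R_Ax - M_A - M₀  [x>a] with R_A=-9/8, M_A=3 = (-9/8)·(32/5) - 3 - (-16) = 29/5 kN·m
Superposition: M = Σ M_i = 30049/500 kN·m ≈ 60.098000 kN·m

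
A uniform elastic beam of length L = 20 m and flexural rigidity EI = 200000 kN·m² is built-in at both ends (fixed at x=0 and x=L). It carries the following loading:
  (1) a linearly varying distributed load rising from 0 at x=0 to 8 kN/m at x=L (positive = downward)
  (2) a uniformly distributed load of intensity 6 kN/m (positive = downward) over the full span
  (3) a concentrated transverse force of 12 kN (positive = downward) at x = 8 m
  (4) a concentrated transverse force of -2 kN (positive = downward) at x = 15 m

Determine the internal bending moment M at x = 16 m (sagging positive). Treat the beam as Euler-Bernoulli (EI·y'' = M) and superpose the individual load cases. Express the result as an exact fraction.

Load 1 — triangular load w₀=8 kN/m (0→w₀ over full span):
  M_1 = 3w₀Lx/20 - w₀L²/30 - w₀x³/(6L) = 3·8·20·16/20 - 8·20²/30 - 8·16³/(6·20) = 64/15 kN·m
Load 2 — uniform load w=6 kN/m over full span:
  M_2 = wLx/2 - wL²/12 - wx²/2 = 6·20·16/2 - 6·20²/12 - 6·16²/2 = -8 kN·m
Load 3 — point force P=12 kN at a=8 m (b=L-a=12):
  M_3 = Pa²(a+3b)(L-x)/L³ - Pa²b/L²  [x>a] = 12·8²·(8+3·12)·(20-16)/20³ - 12·8²·12/20² = -768/125 kN·m
Load 4 — point force P=-2 kN at a=15 m (b=L-a=5):
  M_4 = Pa²(a+3b)(L-x)/L³ - Pa²b/L²  [x>a] = (-2)·15²·(15+3·5)·(20-16)/20³ - (-2)·15²·5/20² = -9/8 kN·m
Superposition: M = Σ M_i = -33007/3000 kN·m ≈ -11.002333 kN·m

M(16) = -33007/3000 kN·m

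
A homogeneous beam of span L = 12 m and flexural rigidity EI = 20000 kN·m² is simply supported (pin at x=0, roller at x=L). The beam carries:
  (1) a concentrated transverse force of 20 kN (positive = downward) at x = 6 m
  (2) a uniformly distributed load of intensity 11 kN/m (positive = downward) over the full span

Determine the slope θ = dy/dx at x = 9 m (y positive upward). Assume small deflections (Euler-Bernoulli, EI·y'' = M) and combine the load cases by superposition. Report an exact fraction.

Load 1 — point force P=20 kN at a=6 m (b=L-a=6):
  θ_1 = -Pa(2L²-6Lx+3x²+a²)/(6LEI)  [x>a] = -20·6·(2·12²-6·12·9+3·9²+6²)/(6·12·20000) = 27/4000 rad
Load 2 — uniform load w=11 kN/m over full span:
  θ_2 = -w(L³-6Lx²+4x³)/(24EI) = -11·(12³-6·12·9²+4·9³)/(24·20000) = 1089/40000 rad
Superposition: θ = Σ θ_i = 1359/40000 rad ≈ 0.033975 rad

θ(9) = 1359/40000 rad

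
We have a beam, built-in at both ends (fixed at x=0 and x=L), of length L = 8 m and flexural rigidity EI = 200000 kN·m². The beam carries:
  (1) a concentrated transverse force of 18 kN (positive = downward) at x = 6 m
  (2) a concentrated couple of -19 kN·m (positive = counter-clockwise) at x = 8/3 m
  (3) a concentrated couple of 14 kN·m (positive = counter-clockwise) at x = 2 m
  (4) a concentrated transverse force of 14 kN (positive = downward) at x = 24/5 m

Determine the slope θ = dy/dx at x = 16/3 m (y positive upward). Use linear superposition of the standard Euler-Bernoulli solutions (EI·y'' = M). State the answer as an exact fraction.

Load 1 — point force P=18 kN at a=6 m (b=L-a=2):
  θ_1 = -Pb²x(2aL-(3a+b)x)/(2L³EI)  [x≤a] = -18·2²·(16/3)·(2·6·8-(3·6+2)·(16/3))/(2·8³·200000) = 1/50000 rad
Load 2 — applied couple M₀=-19 kN·m at a=8/3 m (b=L-a=16/3):
  θ_2 = (R_Ax²/2 - M_Ax - M₀(x-a))/EI  [x>a] with R_A=-19/6, M_A=0 = ((-19/6)·(16/3)²/2 - 0·(16/3) - (-19)·((16/3)-(8/3)))/200000 = 19/675000 rad
Load 3 — applied couple M₀=14 kN·m at a=2 m (b=L-a=6):
  θ_3 = (R_Ax²/2 - M_Ax - M₀(x-a))/EI  [x>a] with R_A=63/32, M_A=-21/8 = ((63/32)·(16/3)²/2 - (-21/8)·(16/3) - 14·((16/3)-2))/200000 = -7/300000 rad
Load 4 — point force P=14 kN at a=24/5 m (b=L-a=16/5):
  θ_4 = Pa²(L-x)(2bL-(3b+a)(L-x))/(2L³EI)  [x>a] = 14·(24/5)²·(8-(16/3))·(2·(16/5)·8-(3·(16/5)+(24/5))·(8-(16/3)))/(2·8³·200000) = 21/390625 rad
Superposition: θ = Σ θ_i = 26519/337500000 rad ≈ 0.000079 rad

θ(16/3) = 26519/337500000 rad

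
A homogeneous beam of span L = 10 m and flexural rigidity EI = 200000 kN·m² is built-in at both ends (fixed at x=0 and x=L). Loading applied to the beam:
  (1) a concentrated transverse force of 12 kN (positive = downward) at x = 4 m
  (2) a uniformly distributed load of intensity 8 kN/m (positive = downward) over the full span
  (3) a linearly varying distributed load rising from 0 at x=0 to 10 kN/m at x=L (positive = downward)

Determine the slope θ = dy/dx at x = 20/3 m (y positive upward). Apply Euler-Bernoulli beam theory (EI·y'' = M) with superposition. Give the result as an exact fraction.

Load 1 — point force P=12 kN at a=4 m (b=L-a=6):
  θ_1 = Pa²(L-x)(2bL-(3b+a)(L-x))/(2L³EI)  [x>a] = 12·4²·(10-(20/3))·(2·6·10-(3·6+4)·(10-(20/3)))/(2·10³·200000) = 7/93750 rad
Load 2 — uniform load w=8 kN/m over full span:
  θ_2 = -wx(L-x)(L-2x)/(12EI) = -8·(20/3)·(10-(20/3))·(10-2·(20/3))/(12·200000) = 1/4050 rad
Load 3 — triangular load w₀=10 kN/m (0→w₀ over full span):
  θ_3 = -w₀(2x(L-x)(L-2x)(x+2L)+x²(L-x)²)/(120LEI) = -10·(2·(20/3)·(10-(20/3))·(10-2·(20/3))·((20/3)+2·10)+(20/3)²·(10-(20/3))²)/(120·10·200000) = 7/48600 rad
Superposition: θ = Σ θ_i = 14143/30375000 rad ≈ 0.000466 rad

θ(20/3) = 14143/30375000 rad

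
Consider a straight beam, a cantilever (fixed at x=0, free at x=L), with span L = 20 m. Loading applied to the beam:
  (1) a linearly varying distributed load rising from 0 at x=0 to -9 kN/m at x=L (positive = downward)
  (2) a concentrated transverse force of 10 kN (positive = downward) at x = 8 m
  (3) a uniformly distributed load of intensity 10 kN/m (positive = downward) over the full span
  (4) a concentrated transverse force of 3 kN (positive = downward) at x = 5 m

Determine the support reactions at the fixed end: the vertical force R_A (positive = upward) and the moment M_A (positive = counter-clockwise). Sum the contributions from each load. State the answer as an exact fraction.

R_A = 123 kN, M_A = 895 kN·m

Load 1 — triangular load w₀=-9 kN/m (0→w₀ over full span):
  R_A = w₀L/2 = (-9)·20/2 = -90 kN
  M_A = w₀L²/3 = (-9)·20²/3 = -1200 kN·m
Load 2 — point force P=10 kN at a=8 m (b=L-a=12):
  R_A = P = 10 kN
  M_A = Pa = 10·8 = 80 kN·m
Load 3 — uniform load w=10 kN/m over full span:
  R_A = wL = 10·20 = 200 kN
  M_A = wL²/2 = 10·20²/2 = 2000 kN·m
Load 4 — point force P=3 kN at a=5 m (b=L-a=15):
  R_A = P = 3 kN
  M_A = Pa = 3·5 = 15 kN·m
Superposition: R_A = 123 kN, M_A = 895 kN·m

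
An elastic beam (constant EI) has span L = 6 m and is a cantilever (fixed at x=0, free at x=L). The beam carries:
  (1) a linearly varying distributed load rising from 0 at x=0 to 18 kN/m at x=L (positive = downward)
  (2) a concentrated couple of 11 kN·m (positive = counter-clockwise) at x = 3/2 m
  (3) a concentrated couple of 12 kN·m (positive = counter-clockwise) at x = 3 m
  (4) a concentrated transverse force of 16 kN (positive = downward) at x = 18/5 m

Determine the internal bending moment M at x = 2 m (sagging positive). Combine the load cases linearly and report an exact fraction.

Load 1 — triangular load w₀=18 kN/m (0→w₀ over full span):
  M_1 = w₀Lx/2 - w₀L²/3 - w₀x³/(6L) = 18·6·2/2 - 18·6²/3 - 18·2³/(6·6) = -112 kN·m
Load 2 — applied couple M₀=11 kN·m at a=3/2 m (b=L-a=9/2):
  M_2 = 0  [x>a] = 0 kN·m
Load 3 — applied couple M₀=12 kN·m at a=3 m (b=L-a=3):
  M_3 = M₀  [x≤a] = 12 = 12 kN·m
Load 4 — point force P=16 kN at a=18/5 m (b=L-a=12/5):
  M_4 = -P(a-x)  [x≤a] = -16·((18/5)-2) = -128/5 kN·m
Superposition: M = Σ M_i = -628/5 kN·m ≈ -125.600000 kN·m

M(2) = -628/5 kN·m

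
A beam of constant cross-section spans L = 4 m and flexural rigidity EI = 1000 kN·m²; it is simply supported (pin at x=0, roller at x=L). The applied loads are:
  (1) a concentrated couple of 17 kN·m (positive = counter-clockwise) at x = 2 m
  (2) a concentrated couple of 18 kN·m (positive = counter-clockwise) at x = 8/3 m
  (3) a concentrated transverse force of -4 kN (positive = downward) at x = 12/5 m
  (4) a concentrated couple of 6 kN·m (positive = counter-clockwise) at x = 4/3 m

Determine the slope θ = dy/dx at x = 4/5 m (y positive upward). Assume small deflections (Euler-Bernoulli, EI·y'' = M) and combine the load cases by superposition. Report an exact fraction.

θ(4/5) = -787/250000 rad

Load 1 — applied couple M₀=17 kN·m at a=2 m (b=L-a=2):
  θ_1 = (M₀x²/(2L)+C₁)/EI  [x≤a] with C₁=M₀(3b²-L²)/(6L)=-17/6 = (17·(4/5)²/(2·4)+(-17/6))/1000 = -221/150000 rad
Load 2 — applied couple M₀=18 kN·m at a=8/3 m (b=L-a=4/3):
  θ_2 = (M₀x²/(2L)+C₁)/EI  [x≤a] with C₁=M₀(3b²-L²)/(6L)=-8 = (18·(4/5)²/(2·4)+(-8))/1000 = -41/6250 rad
Load 3 — point force P=-4 kN at a=12/5 m (b=L-a=8/5):
  θ_3 = -Pb(L²-b²-3x²)/(6LEI)  [x≤a] = -(-4)·(8/5)·(4²-(8/5)²-3·(4/5)²)/(6·4·1000) = 48/15625 rad
Load 4 — applied couple M₀=6 kN·m at a=4/3 m (b=L-a=8/3):
  θ_4 = (M₀x²/(2L)+C₁)/EI  [x≤a] with C₁=M₀(3b²-L²)/(6L)=4/3 = (6·(4/5)²/(2·4)+(4/3))/1000 = 17/9375 rad
Superposition: θ = Σ θ_i = -787/250000 rad ≈ -0.003148 rad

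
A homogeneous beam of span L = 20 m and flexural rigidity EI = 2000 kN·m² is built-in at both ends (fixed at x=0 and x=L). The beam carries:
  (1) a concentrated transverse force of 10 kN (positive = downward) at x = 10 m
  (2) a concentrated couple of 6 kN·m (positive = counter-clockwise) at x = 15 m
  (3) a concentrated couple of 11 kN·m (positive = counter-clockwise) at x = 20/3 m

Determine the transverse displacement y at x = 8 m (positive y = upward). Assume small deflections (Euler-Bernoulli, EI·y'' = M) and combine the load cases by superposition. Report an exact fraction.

y(8) = -1319/7500 m

Load 1 — point force P=10 kN at a=10 m (b=L-a=10):
  y_1 = -Pb²x²(3aL-(3a+b)x)/(6L³EI)  [x≤a] = -10·10²·8²·(3·10·20-(3·10+10)·8)/(6·20³·2000) = -14/75 m
Load 2 — applied couple M₀=6 kN·m at a=15 m (b=L-a=5):
  y_2 = (R_Ax³/6 - M_Ax²/2)/EI  [x≤a] with R_A=27/80, M_A=15/8 = ((27/80)·8³/6 - (15/8)·8²/2)/2000 = -39/2500 m
Load 3 — applied couple M₀=11 kN·m at a=20/3 m (b=L-a=40/3):
  y_3 = (R_Ax³/6 - M_Ax²/2 - M₀(x-a)²/2)/EI  [x>a] with R_A=11/15, M_A=0 = ((11/15)·8³/6 - 0·8²/2 - 11·(8-(20/3))²/2)/2000 = 33/1250 m
Superposition: y = Σ y_i = -1319/7500 m ≈ -0.175867 m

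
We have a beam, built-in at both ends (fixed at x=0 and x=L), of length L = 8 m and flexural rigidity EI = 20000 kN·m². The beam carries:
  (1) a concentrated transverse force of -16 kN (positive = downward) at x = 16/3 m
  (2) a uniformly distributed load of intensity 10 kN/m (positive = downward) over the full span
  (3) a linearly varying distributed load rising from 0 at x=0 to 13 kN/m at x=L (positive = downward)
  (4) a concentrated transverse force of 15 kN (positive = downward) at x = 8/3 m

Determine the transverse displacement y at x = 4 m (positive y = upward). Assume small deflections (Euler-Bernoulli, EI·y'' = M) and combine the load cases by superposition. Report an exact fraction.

y(4) = -881/101250 m

Load 1 — point force P=-16 kN at a=16/3 m (b=L-a=8/3):
  y_1 = -Pb²x²(3aL-(3a+b)x)/(6L³EI)  [x≤a] = -(-16)·(8/3)²·4²·(3·(16/3)·8-(3·(16/3)+(8/3))·4)/(6·8³·20000) = 16/10125 m
Load 2 — uniform load w=10 kN/m over full span:
  y_2 = -wx²(L-x)²/(24EI) = -10·4²·(8-4)²/(24·20000) = -2/375 m
Load 3 — triangular load w₀=13 kN/m (0→w₀ over full span):
  y_3 = -w₀x²(L-x)²(x+2L)/(120LEI) = -13·4²·(8-4)²·(4+2·8)/(120·8·20000) = -13/3750 m
Load 4 — point force P=15 kN at a=8/3 m (b=L-a=16/3):
  y_4 = -Pa²(L-x)²(3bL-(3b+a)(L-x))/(6L³EI)  [x>a] = -15·(8/3)²·(8-4)²·(3·(16/3)·8-(3·(16/3)+(8/3))·(8-4))/(6·8³·20000) = -1/675 m
Superposition: y = Σ y_i = -881/101250 m ≈ -0.008701 m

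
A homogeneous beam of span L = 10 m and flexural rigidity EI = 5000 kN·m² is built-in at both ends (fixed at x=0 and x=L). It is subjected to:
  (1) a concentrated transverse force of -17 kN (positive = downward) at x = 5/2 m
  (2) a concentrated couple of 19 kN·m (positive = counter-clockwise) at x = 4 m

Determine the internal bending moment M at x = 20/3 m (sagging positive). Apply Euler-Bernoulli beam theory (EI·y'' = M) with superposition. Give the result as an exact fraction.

M(20/3) = -9421/2400 kN·m

Load 1 — point force P=-17 kN at a=5/2 m (b=L-a=15/2):
  M_1 = Pa²(a+3b)(L-x)/L³ - Pa²b/L²  [x>a] = (-17)·(5/2)²·((5/2)+3·(15/2))·(10-(20/3))/10³ - (-17)·(5/2)²·(15/2)/10² = -85/96 kN·m
Load 2 — applied couple M₀=19 kN·m at a=4 m (b=L-a=6):
  M_2 = R_Ax - M_A - M₀  [x>a] with R_A=342/125, M_A=57/25 = (342/125)·(20/3) - (57/25) - 19 = -76/25 kN·m
Superposition: M = Σ M_i = -9421/2400 kN·m ≈ -3.925417 kN·m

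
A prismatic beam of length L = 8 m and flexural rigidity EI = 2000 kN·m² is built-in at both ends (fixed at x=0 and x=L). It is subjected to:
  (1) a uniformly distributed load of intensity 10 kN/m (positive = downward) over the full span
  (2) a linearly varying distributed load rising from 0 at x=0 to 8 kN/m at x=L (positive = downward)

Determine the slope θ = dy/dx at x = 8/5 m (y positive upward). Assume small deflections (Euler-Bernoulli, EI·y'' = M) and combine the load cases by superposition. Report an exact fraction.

Load 1 — uniform load w=10 kN/m over full span:
  θ_1 = -wx(L-x)(L-2x)/(12EI) = -10·(8/5)·(8-(8/5))·(8-2·(8/5))/(12·2000) = -64/3125 rad
Load 2 — triangular load w₀=8 kN/m (0→w₀ over full span):
  θ_2 = -w₀(2x(L-x)(L-2x)(x+2L)+x²(L-x)²)/(120LEI) = -8·(2·(8/5)·(8-(8/5))·(8-2·(8/5))·((8/5)+2·8)+(8/5)²·(8-(8/5))²)/(120·8·2000) = -1792/234375 rad
Superposition: θ = Σ θ_i = -6592/234375 rad ≈ -0.028126 rad

θ(8/5) = -6592/234375 rad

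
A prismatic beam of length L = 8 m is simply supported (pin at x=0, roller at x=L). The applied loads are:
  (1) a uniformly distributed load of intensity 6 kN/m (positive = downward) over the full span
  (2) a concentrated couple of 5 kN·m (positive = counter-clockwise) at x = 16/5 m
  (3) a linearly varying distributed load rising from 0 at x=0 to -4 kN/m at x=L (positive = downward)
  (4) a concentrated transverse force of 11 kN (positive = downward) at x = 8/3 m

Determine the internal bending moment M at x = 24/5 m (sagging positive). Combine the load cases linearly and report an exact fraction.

Load 1 — uniform load w=6 kN/m over full span:
  M_1 = wx(L-x)/2 = 6·(24/5)·(8-(24/5))/2 = 1152/25 kN·m
Load 2 — applied couple M₀=5 kN·m at a=16/5 m (b=L-a=24/5):
  M_2 = M₀x/L - M₀  [x>a] = 5·(24/5)/8 - 5 = -2 kN·m
Load 3 — triangular load w₀=-4 kN/m (0→w₀ over full span):
  M_3 = w₀Lx/6 - w₀x³/(6L) = (-4)·8·(24/5)/6 - (-4)·(24/5)³/(6·8) = -2048/125 kN·m
Load 4 — point force P=11 kN at a=8/3 m (b=L-a=16/3):
  M_4 = Pa(L-x)/L  [x>a] = 11·(8/3)·(8-(24/5))/8 = 176/15 kN·m
Superposition: M = Σ M_i = 14786/375 kN·m ≈ 39.429333 kN·m

M(24/5) = 14786/375 kN·m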